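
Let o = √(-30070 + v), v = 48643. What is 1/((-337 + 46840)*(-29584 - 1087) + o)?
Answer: -475431171/678104395075287532 - √18573/2034313185225862596 ≈ -7.0112e-10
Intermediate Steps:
o = √18573 (o = √(-30070 + 48643) = √18573 ≈ 136.28)
1/((-337 + 46840)*(-29584 - 1087) + o) = 1/((-337 + 46840)*(-29584 - 1087) + √18573) = 1/(46503*(-30671) + √18573) = 1/(-1426293513 + √18573)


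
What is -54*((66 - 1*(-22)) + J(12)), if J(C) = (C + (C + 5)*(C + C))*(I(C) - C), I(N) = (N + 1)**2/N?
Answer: -52002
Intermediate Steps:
I(N) = (1 + N)**2/N
J(C) = (C + 2*C*(5 + C))*(-C + (1 + C)**2/C) (J(C) = (C + (C + 5)*(C + C))*((1 + C)**2/C - C) = (C + (5 + C)*(2*C))*(-C + (1 + C)**2/C) = (C + 2*C*(5 + C))*(-C + (1 + C)**2/C))
-54*((66 - 1*(-22)) + J(12)) = -54*((66 - 1*(-22)) + (11 + 4*12**2 + 24*12)) = -54*((66 + 22) + (11 + 4*144 + 288)) = -54*(88 + (11 + 576 + 288)) = -54*(88 + 875) = -54*963 = -52002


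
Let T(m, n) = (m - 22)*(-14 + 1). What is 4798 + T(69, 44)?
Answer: 4187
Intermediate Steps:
T(m, n) = 286 - 13*m (T(m, n) = (-22 + m)*(-13) = 286 - 13*m)
4798 + T(69, 44) = 4798 + (286 - 13*69) = 4798 + (286 - 897) = 4798 - 611 = 4187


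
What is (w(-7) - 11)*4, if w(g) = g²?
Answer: 152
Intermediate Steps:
(w(-7) - 11)*4 = ((-7)² - 11)*4 = (49 - 11)*4 = 38*4 = 152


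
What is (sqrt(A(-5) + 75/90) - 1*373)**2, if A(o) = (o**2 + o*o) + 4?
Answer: (2238 - sqrt(1974))**2/36 ≈ 1.3366e+5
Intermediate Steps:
A(o) = 4 + 2*o**2 (A(o) = (o**2 + o**2) + 4 = 2*o**2 + 4 = 4 + 2*o**2)
(sqrt(A(-5) + 75/90) - 1*373)**2 = (sqrt((4 + 2*(-5)**2) + 75/90) - 1*373)**2 = (sqrt((4 + 2*25) + 75*(1/90)) - 373)**2 = (sqrt((4 + 50) + 5/6) - 373)**2 = (sqrt(54 + 5/6) - 373)**2 = (sqrt(329/6) - 373)**2 = (sqrt(1974)/6 - 373)**2 = (-373 + sqrt(1974)/6)**2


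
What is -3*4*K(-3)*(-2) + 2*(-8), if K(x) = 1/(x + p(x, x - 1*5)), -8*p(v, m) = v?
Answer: -176/7 ≈ -25.143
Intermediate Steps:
p(v, m) = -v/8
K(x) = 8/(7*x) (K(x) = 1/(x - x/8) = 1/(7*x/8) = 8/(7*x))
-3*4*K(-3)*(-2) + 2*(-8) = -3*4*((8/7)/(-3))*(-2) + 2*(-8) = -3*4*((8/7)*(-⅓))*(-2) - 16 = -3*4*(-8/21)*(-2) - 16 = -(-32)*(-2)/7 - 16 = -3*64/21 - 16 = -64/7 - 16 = -176/7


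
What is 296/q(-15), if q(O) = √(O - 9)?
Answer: -74*I*√6/3 ≈ -60.421*I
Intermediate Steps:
q(O) = √(-9 + O)
296/q(-15) = 296/(√(-9 - 15)) = 296/(√(-24)) = 296/((2*I*√6)) = 296*(-I*√6/12) = -74*I*√6/3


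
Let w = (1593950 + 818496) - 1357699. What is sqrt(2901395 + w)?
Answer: sqrt(3956142) ≈ 1989.0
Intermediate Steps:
w = 1054747 (w = 2412446 - 1357699 = 1054747)
sqrt(2901395 + w) = sqrt(2901395 + 1054747) = sqrt(3956142)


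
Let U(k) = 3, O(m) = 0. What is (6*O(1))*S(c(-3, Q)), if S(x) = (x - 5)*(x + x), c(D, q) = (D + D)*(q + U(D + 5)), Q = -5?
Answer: 0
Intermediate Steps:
c(D, q) = 2*D*(3 + q) (c(D, q) = (D + D)*(q + 3) = (2*D)*(3 + q) = 2*D*(3 + q))
S(x) = 2*x*(-5 + x) (S(x) = (-5 + x)*(2*x) = 2*x*(-5 + x))
(6*O(1))*S(c(-3, Q)) = (6*0)*(2*(2*(-3)*(3 - 5))*(-5 + 2*(-3)*(3 - 5))) = 0*(2*(2*(-3)*(-2))*(-5 + 2*(-3)*(-2))) = 0*(2*12*(-5 + 12)) = 0*(2*12*7) = 0*168 = 0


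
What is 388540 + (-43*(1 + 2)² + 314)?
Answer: 388467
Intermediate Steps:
388540 + (-43*(1 + 2)² + 314) = 388540 + (-43*3² + 314) = 388540 + (-43*9 + 314) = 388540 + (-387 + 314) = 388540 - 73 = 388467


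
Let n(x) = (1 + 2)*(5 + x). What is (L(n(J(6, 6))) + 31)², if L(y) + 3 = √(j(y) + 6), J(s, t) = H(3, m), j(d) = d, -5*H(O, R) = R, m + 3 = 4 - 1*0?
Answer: (140 + √510)²/25 ≈ 1057.3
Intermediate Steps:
m = 1 (m = -3 + (4 - 1*0) = -3 + (4 + 0) = -3 + 4 = 1)
H(O, R) = -R/5
J(s, t) = -⅕ (J(s, t) = -⅕*1 = -⅕)
n(x) = 15 + 3*x (n(x) = 3*(5 + x) = 15 + 3*x)
L(y) = -3 + √(6 + y) (L(y) = -3 + √(y + 6) = -3 + √(6 + y))
(L(n(J(6, 6))) + 31)² = ((-3 + √(6 + (15 + 3*(-⅕)))) + 31)² = ((-3 + √(6 + (15 - ⅗))) + 31)² = ((-3 + √(6 + 72/5)) + 31)² = ((-3 + √(102/5)) + 31)² = ((-3 + √510/5) + 31)² = (28 + √510/5)²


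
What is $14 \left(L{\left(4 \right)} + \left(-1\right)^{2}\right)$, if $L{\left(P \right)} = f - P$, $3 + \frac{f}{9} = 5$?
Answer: $210$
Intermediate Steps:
$f = 18$ ($f = -27 + 9 \cdot 5 = -27 + 45 = 18$)
$L{\left(P \right)} = 18 - P$
$14 \left(L{\left(4 \right)} + \left(-1\right)^{2}\right) = 14 \left(\left(18 - 4\right) + \left(-1\right)^{2}\right) = 14 \left(\left(18 - 4\right) + 1\right) = 14 \left(14 + 1\right) = 14 \cdot 15 = 210$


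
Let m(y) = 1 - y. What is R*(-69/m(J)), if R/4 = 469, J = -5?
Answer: -21574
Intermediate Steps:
R = 1876 (R = 4*469 = 1876)
R*(-69/m(J)) = 1876*(-69/(1 - 1*(-5))) = 1876*(-69/(1 + 5)) = 1876*(-69/6) = 1876*(-69*⅙) = 1876*(-23/2) = -21574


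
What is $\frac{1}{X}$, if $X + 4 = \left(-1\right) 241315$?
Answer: $- \frac{1}{241319} \approx -4.1439 \cdot 10^{-6}$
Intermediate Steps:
$X = -241319$ ($X = -4 - 241315 = -241319$)
$\frac{1}{X} = \frac{1}{-241319} = - \frac{1}{241319}$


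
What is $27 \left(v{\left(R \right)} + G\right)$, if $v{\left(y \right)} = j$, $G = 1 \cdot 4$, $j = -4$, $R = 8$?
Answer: $0$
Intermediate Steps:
$G = 4$
$v{\left(y \right)} = -4$
$27 \left(v{\left(R \right)} + G\right) = 27 \left(-4 + 4\right) = 27 \cdot 0 = 0$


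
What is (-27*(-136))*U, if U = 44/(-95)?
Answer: -161568/95 ≈ -1700.7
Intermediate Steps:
U = -44/95 (U = 44*(-1/95) = -44/95 ≈ -0.46316)
(-27*(-136))*U = -27*(-136)*(-44/95) = 3672*(-44/95) = -161568/95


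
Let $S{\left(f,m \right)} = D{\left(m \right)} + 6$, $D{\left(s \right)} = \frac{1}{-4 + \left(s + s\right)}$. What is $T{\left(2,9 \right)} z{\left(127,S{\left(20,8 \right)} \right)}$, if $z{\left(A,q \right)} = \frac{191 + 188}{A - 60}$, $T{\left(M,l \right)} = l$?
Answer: $\frac{3411}{67} \approx 50.91$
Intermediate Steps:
$D{\left(s \right)} = \frac{1}{-4 + 2 s}$
$S{\left(f,m \right)} = 6 + \frac{1}{2 \left(-2 + m\right)}$ ($S{\left(f,m \right)} = \frac{1}{2 \left(-2 + m\right)} + 6 = 6 + \frac{1}{2 \left(-2 + m\right)}$)
$z{\left(A,q \right)} = \frac{379}{-60 + A}$
$T{\left(2,9 \right)} z{\left(127,S{\left(20,8 \right)} \right)} = 9 \frac{379}{-60 + 127} = 9 \cdot \frac{379}{67} = \frac{3411}{67}$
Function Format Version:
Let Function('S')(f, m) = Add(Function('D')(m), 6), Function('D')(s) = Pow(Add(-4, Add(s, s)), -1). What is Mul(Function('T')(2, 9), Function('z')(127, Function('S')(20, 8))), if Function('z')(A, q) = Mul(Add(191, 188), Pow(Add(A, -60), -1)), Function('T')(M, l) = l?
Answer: Rational(3411, 67) ≈ 50.910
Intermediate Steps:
Function('D')(s) = Pow(Add(-4, Mul(2, s)), -1)
Function('S')(f, m) = Add(6, Mul(Rational(1, 2), Pow(Add(-2, m), -1))) (Function('S')(f, m) = Add(Mul(Rational(1, 2), Pow(Add(-2, m), -1)), 6) = Add(6, Mul(Rational(1, 2), Pow(Add(-2, m), -1))))
Function('z')(A, q) = Mul(379, Pow(Add(-60, A), -1))
Mul(Function('T')(2, 9), Function('z')(127, Function('S')(20, 8))) = Mul(9, Mul(379, Pow(Add(-60, 127), -1))) = Mul(9, Mul(379, Pow(67, -1))) = Mul(9, Mul(379, Rational(1, 67))) = Mul(9, Rational(379, 67)) = Rational(3411, 67)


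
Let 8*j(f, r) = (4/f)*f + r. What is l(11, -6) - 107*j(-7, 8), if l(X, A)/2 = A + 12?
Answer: -297/2 ≈ -148.50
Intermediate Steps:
j(f, r) = 1/2 + r/8 (j(f, r) = ((4/f)*f + r)/8 = (4 + r)/8 = 1/2 + r/8)
l(X, A) = 24 + 2*A (l(X, A) = 2*(A + 12) = 2*(12 + A) = 24 + 2*A)
l(11, -6) - 107*j(-7, 8) = (24 + 2*(-6)) - 107*(1/2 + (1/8)*8) = (24 - 12) - 107*(1/2 + 1) = 12 - 107*3/2 = 12 - 321/2 = -297/2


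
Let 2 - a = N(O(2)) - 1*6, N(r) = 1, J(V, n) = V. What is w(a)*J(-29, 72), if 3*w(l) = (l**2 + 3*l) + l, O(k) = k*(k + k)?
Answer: -2233/3 ≈ -744.33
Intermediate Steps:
O(k) = 2*k**2 (O(k) = k*(2*k) = 2*k**2)
a = 7 (a = 2 - (1 - 1*6) = 2 - (1 - 6) = 2 - 1*(-5) = 2 + 5 = 7)
w(l) = l**2/3 + 4*l/3 (w(l) = ((l**2 + 3*l) + l)/3 = (l**2 + 4*l)/3 = l**2/3 + 4*l/3)
w(a)*J(-29, 72) = ((1/3)*7*(4 + 7))*(-29) = ((1/3)*7*11)*(-29) = (77/3)*(-29) = -2233/3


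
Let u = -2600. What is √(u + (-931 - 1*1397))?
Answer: 8*I*√77 ≈ 70.2*I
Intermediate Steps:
√(u + (-931 - 1*1397)) = √(-2600 + (-931 - 1*1397)) = √(-2600 + (-931 - 1397)) = √(-2600 - 2328) = √(-4928) = 8*I*√77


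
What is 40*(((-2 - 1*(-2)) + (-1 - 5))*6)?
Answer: -1440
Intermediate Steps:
40*(((-2 - 1*(-2)) + (-1 - 5))*6) = 40*(((-2 + 2) - 6)*6) = 40*((0 - 6)*6) = 40*(-6*6) = 40*(-36) = -1440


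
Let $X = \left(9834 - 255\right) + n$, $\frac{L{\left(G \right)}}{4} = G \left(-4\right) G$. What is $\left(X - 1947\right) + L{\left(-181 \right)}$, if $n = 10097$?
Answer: $-506447$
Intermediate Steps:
$L{\left(G \right)} = - 16 G^{2}$ ($L{\left(G \right)} = 4 G \left(-4\right) G = 4 - 4 G G = 4 \left(- 4 G^{2}\right) = - 16 G^{2}$)
$X = 19676$ ($X = \left(9834 - 255\right) + 10097 = 9579 + 10097 = 19676$)
$\left(X - 1947\right) + L{\left(-181 \right)} = \left(19676 - 1947\right) - 16 \left(-181\right)^{2} = 17729 - 524176 = -506447$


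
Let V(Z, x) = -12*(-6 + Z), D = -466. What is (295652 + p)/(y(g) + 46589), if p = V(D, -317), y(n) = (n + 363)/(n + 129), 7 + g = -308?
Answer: 9340796/1444251 ≈ 6.4676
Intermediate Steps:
g = -315 (g = -7 - 308 = -315)
y(n) = (363 + n)/(129 + n)
V(Z, x) = 72 - 12*Z
p = 5664 (p = 72 - 12*(-466) = 72 + 5592 = 5664)
(295652 + p)/(y(g) + 46589) = (295652 + 5664)/((363 - 315)/(129 - 315) + 46589) = 301316/(48/(-186) + 46589) = 301316/(-1/186*48 + 46589) = 301316/(-8/31 + 46589) = 301316/(1444251/31) = 301316*(31/1444251) = 9340796/1444251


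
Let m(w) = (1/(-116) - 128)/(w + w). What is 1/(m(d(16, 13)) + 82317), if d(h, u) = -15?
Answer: 3480/286478009 ≈ 1.2148e-5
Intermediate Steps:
m(w) = -14849/(232*w) (m(w) = (-1/116 - 128)/((2*w)) = -14849/(232*w))
1/(m(d(16, 13)) + 82317) = 1/(-14849/232/(-15) + 82317) = 1/(-14849/232*(-1/15) + 82317) = 1/(14849/3480 + 82317) = 1/(286478009/3480) = 3480/286478009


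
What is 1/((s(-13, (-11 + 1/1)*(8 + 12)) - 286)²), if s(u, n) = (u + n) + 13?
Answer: 1/236196 ≈ 4.2338e-6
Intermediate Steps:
s(u, n) = 13 + n + u (s(u, n) = (n + u) + 13 = 13 + n + u)
1/((s(-13, (-11 + 1/1)*(8 + 12)) - 286)²) = 1/(((13 + (-11 + 1/1)*(8 + 12) - 13) - 286)²) = 1/(((13 + (-11 + 1)*20 - 13) - 286)²) = 1/(((13 - 10*20 - 13) - 286)²) = 1/(((13 - 200 - 13) - 286)²) = 1/((-200 - 286)²) = 1/((-486)²) = 1/236196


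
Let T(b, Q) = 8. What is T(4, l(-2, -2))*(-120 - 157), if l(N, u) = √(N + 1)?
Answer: -2216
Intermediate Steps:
l(N, u) = √(1 + N)
T(4, l(-2, -2))*(-120 - 157) = 8*(-120 - 157) = 8*(-277) = -2216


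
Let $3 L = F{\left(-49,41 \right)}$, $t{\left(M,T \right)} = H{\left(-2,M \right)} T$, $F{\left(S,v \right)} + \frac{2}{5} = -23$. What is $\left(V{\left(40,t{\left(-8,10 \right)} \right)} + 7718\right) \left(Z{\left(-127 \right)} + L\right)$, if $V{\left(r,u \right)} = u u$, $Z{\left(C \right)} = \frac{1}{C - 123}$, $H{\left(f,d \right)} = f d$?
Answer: $- \frac{32501709}{125} \approx -2.6001 \cdot 10^{5}$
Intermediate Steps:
$H{\left(f,d \right)} = d f$
$F{\left(S,v \right)} = - \frac{117}{5}$ ($F{\left(S,v \right)} = - \frac{2}{5} - 23 = - \frac{117}{5}$)
$Z{\left(C \right)} = \frac{1}{-123 + C}$
$t{\left(M,T \right)} = - 2 M T$ ($t{\left(M,T \right)} = M \left(-2\right) T = - 2 M T$)
$L = - \frac{39}{5}$ ($L = \frac{1}{3} \left(- \frac{117}{5}\right) = - \frac{39}{5} \approx -7.8$)
$V{\left(r,u \right)} = u^{2}$
$\left(V{\left(40,t{\left(-8,10 \right)} \right)} + 7718\right) \left(Z{\left(-127 \right)} + L\right) = \left(\left(\left(-2\right) \left(-8\right) 10\right)^{2} + 7718\right) \left(\frac{1}{-123 - 127} - \frac{39}{5}\right) = \left(160^{2} + 7718\right) \left(\frac{1}{-250} - \frac{39}{5}\right) = \left(25600 + 7718\right) \left(- \frac{1}{250} - \frac{39}{5}\right) = 33318 \left(- \frac{1951}{250}\right) = - \frac{32501709}{125}$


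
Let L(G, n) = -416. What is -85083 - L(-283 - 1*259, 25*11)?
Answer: -84667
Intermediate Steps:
-85083 - L(-283 - 1*259, 25*11) = -85083 - 1*(-416) = -85083 + 416 = -84667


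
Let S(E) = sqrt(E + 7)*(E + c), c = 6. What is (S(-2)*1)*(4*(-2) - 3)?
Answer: -44*sqrt(5) ≈ -98.387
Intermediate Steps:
S(E) = sqrt(7 + E)*(6 + E) (S(E) = sqrt(E + 7)*(E + 6) = sqrt(7 + E)*(6 + E))
(S(-2)*1)*(4*(-2) - 3) = ((sqrt(7 - 2)*(6 - 2))*1)*(4*(-2) - 3) = ((sqrt(5)*4)*1)*(-8 - 3) = ((4*sqrt(5))*1)*(-11) = (4*sqrt(5))*(-11) = -44*sqrt(5)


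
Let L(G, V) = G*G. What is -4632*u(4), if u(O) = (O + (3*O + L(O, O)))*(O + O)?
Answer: -1185792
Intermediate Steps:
L(G, V) = G²
u(O) = 2*O*(O² + 4*O) (u(O) = (O + (3*O + O²))*(O + O) = (O + (O² + 3*O))*(2*O) = (O² + 4*O)*(2*O) = 2*O*(O² + 4*O))
-4632*u(4) = -9264*4²*(4 + 4) = -9264*16*8 = -4632*256 = -1185792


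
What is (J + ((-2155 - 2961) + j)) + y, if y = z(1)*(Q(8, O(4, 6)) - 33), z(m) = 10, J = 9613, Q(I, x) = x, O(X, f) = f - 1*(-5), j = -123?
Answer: 4154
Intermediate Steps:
O(X, f) = 5 + f (O(X, f) = f + 5 = 5 + f)
y = -220 (y = 10*((5 + 6) - 33) = 10*(11 - 33) = 10*(-22) = -220)
(J + ((-2155 - 2961) + j)) + y = (9613 + ((-2155 - 2961) - 123)) - 220 = (9613 + (-5116 - 123)) - 220 = (9613 - 5239) - 220 = 4374 - 220 = 4154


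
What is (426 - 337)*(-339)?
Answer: -30171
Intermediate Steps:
(426 - 337)*(-339) = 89*(-339) = -30171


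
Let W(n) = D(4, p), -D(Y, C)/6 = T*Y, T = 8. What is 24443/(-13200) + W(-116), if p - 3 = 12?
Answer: -2558843/13200 ≈ -193.85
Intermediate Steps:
p = 15 (p = 3 + 12 = 15)
D(Y, C) = -48*Y
W(n) = -192 (W(n) = -48*4 = -192)
24443/(-13200) + W(-116) = 24443/(-13200) - 192 = 24443*(-1/13200) - 192 = -24443/13200 - 192 = -2558843/13200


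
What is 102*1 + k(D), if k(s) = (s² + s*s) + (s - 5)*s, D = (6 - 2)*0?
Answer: 102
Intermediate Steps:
D = 0 (D = 4*0 = 0)
k(s) = 2*s² + s*(-5 + s) (k(s) = (s² + s²) + (-5 + s)*s = 2*s² + s*(-5 + s))
102*1 + k(D) = 102*1 + 0*(-5 + 3*0) = 102 + 0*(-5 + 0) = 102 + 0*(-5) = 102 + 0 = 102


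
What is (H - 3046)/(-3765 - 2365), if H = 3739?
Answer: -693/6130 ≈ -0.11305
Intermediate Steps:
(H - 3046)/(-3765 - 2365) = (3739 - 3046)/(-3765 - 2365) = 693/(-6130) = 693*(-1/6130) = -693/6130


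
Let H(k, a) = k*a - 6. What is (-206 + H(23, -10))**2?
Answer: 195364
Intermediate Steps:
H(k, a) = -6 + a*k (H(k, a) = a*k - 6 = -6 + a*k)
(-206 + H(23, -10))**2 = (-206 + (-6 - 10*23))**2 = (-206 + (-6 - 230))**2 = (-206 - 236)**2 = (-442)**2 = 195364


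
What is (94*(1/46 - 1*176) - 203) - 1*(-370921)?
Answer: 8146049/23 ≈ 3.5418e+5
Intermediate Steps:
(94*(1/46 - 1*176) - 203) - 1*(-370921) = (94*(1/46 - 176) - 203) + 370921 = (94*(-8095/46) - 203) + 370921 = (-380465/23 - 203) + 370921 = -385134/23 + 370921 = 8146049/23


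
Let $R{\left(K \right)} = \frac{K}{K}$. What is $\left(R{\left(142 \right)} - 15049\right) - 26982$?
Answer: $-42030$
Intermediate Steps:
$R{\left(K \right)} = 1$
$\left(R{\left(142 \right)} - 15049\right) - 26982 = \left(1 - 15049\right) - 26982 = -15048 - 26982 = -42030$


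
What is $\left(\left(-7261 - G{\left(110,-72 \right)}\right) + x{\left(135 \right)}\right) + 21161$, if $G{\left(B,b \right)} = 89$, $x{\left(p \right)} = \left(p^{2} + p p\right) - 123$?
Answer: $50138$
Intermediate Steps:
$x{\left(p \right)} = -123 + 2 p^{2}$ ($x{\left(p \right)} = \left(p^{2} + p^{2}\right) - 123 = 2 p^{2} - 123 = -123 + 2 p^{2}$)
$\left(\left(-7261 - G{\left(110,-72 \right)}\right) + x{\left(135 \right)}\right) + 21161 = \left(\left(-7261 - 89\right) - \left(123 - 2 \cdot 135^{2}\right)\right) + 21161 = \left(\left(-7261 - 89\right) + \left(-123 + 2 \cdot 18225\right)\right) + 21161 = \left(-7350 + \left(-123 + 36450\right)\right) + 21161 = \left(-7350 + 36327\right) + 21161 = 28977 + 21161 = 50138$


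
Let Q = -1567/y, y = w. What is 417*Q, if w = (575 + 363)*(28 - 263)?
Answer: 653439/220430 ≈ 2.9644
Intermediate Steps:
w = -220430 (w = 938*(-235) = -220430)
y = -220430
Q = 1567/220430 (Q = -1567/(-220430) = -1567*(-1/220430) = 1567/220430 ≈ 0.0071088)
417*Q = 417*(1567/220430) = 653439/220430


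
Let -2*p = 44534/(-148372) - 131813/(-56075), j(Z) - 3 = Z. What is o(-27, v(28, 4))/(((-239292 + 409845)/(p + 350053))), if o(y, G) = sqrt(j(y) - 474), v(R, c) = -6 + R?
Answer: 138686590134167*I*sqrt(498)/67571148610700 ≈ 45.802*I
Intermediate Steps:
j(Z) = 3 + Z
o(y, G) = sqrt(-471 + y) (o(y, G) = sqrt((3 + y) - 474) = sqrt(-471 + y))
p = -1218579599/1188565700 (p = -(44534/(-148372) - 131813/(-56075))/2 = -(44534*(-1/148372) - 131813*(-1/56075))/2 = -(-3181/10598 + 131813/56075)/2 = -1/2*1218579599/594282850 = -1218579599/1188565700 ≈ -1.0253)
o(-27, v(28, 4))/(((-239292 + 409845)/(p + 350053))) = sqrt(-471 - 27)/(((-239292 + 409845)/(-1218579599/1188565700 + 350053))) = sqrt(-498)/((170553/(416059770402501/1188565700))) = (I*sqrt(498))/((170553*(1188565700/416059770402501))) = (I*sqrt(498))/(67571148610700/138686590134167) = (I*sqrt(498))*(138686590134167/67571148610700) = 138686590134167*I*sqrt(498)/67571148610700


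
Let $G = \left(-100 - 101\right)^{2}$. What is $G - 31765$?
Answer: $8636$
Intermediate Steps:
$G = 40401$ ($G = \left(-201\right)^{2} = 40401$)
$G - 31765 = 40401 - 31765 = 8636$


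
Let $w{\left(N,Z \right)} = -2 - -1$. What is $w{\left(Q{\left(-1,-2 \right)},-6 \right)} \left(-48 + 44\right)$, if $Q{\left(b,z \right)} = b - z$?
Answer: $4$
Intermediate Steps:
$w{\left(N,Z \right)} = -1$ ($w{\left(N,Z \right)} = -2 + 1 = -1$)
$w{\left(Q{\left(-1,-2 \right)},-6 \right)} \left(-48 + 44\right) = - (-48 + 44) = \left(-1\right) \left(-4\right) = 4$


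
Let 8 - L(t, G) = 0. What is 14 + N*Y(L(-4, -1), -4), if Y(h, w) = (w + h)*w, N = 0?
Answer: 14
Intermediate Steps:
L(t, G) = 8 (L(t, G) = 8 - 1*0 = 8 + 0 = 8)
Y(h, w) = w*(h + w) (Y(h, w) = (h + w)*w = w*(h + w))
14 + N*Y(L(-4, -1), -4) = 14 + 0*(-4*(8 - 4)) = 14 + 0*(-4*4) = 14 + 0*(-16) = 14 + 0 = 14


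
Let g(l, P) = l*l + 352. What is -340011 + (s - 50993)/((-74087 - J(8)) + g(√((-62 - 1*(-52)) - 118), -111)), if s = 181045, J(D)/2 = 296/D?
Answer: -25139523359/73937 ≈ -3.4001e+5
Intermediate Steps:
J(D) = 592/D (J(D) = 2*(296/D) = 592/D)
g(l, P) = 352 + l² (g(l, P) = l² + 352 = 352 + l²)
-340011 + (s - 50993)/((-74087 - J(8)) + g(√((-62 - 1*(-52)) - 118), -111)) = -340011 + (181045 - 50993)/((-74087 - 592/8) + (352 + (√((-62 - 1*(-52)) - 118))²)) = -340011 + 130052/((-74087 - 592/8) + (352 + (√((-62 + 52) - 118))²)) = -340011 + 130052/((-74087 - 1*74) + (352 + (√(-10 - 118))²)) = -340011 + 130052/((-74087 - 74) + (352 + (√(-128))²)) = -340011 + 130052/(-74161 + (352 + (8*I*√2)²)) = -340011 + 130052/(-74161 + (352 - 128)) = -340011 + 130052/(-74161 + 224) = -340011 + 130052/(-73937) = -340011 + 130052*(-1/73937) = -340011 - 130052/73937 = -25139523359/73937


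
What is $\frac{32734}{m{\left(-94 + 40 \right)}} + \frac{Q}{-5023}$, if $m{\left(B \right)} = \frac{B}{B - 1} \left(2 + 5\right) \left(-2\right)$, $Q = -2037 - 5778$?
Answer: $- \frac{4518675185}{1898694} \approx -2379.9$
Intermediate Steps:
$Q = -7815$ ($Q = -2037 - 5778 = -7815$)
$m{\left(B \right)} = - \frac{14 B}{-1 + B}$ ($m{\left(B \right)} = \frac{B}{-1 + B} 7 \left(-2\right) = \frac{B}{-1 + B} \left(-14\right) = - \frac{14 B}{-1 + B}$)
$\frac{32734}{m{\left(-94 + 40 \right)}} + \frac{Q}{-5023} = \frac{32734}{\left(-14\right) \left(-94 + 40\right) \frac{1}{-1 + \left(-94 + 40\right)}} - \frac{7815}{-5023} = \frac{32734}{\left(-14\right) \left(-54\right) \frac{1}{-1 - 54}} - - \frac{7815}{5023} = \frac{32734}{\left(-14\right) \left(-54\right) \frac{1}{-55}} + \frac{7815}{5023} = \frac{32734}{\left(-14\right) \left(-54\right) \left(- \frac{1}{55}\right)} + \frac{7815}{5023} = \frac{32734}{- \frac{756}{55}} + \frac{7815}{5023} = 32734 \left(- \frac{55}{756}\right) + \frac{7815}{5023} = - \frac{900185}{378} + \frac{7815}{5023} = - \frac{4518675185}{1898694}$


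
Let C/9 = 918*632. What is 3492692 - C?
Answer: -1728892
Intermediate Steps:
C = 5221584 (C = 9*(918*632) = 9*580176 = 5221584)
3492692 - C = 3492692 - 1*5221584 = 3492692 - 5221584 = -1728892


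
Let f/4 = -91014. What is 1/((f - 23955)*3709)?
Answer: -1/1439132799 ≈ -6.9486e-10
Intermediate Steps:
f = -364056 (f = 4*(-91014) = -364056)
1/((f - 23955)*3709) = 1/(-364056 - 23955*3709) = (1/3709)/(-388011) = -1/388011*1/3709 = -1/1439132799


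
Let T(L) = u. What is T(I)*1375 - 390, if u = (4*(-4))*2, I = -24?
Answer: -44390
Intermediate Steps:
u = -32 (u = -16*2 = -32)
T(L) = -32
T(I)*1375 - 390 = -32*1375 - 390 = -44000 - 390 = -44390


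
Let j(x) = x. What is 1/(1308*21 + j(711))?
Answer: 1/28179 ≈ 3.5487e-5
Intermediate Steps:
1/(1308*21 + j(711)) = 1/(1308*21 + 711) = 1/(27468 + 711) = 1/28179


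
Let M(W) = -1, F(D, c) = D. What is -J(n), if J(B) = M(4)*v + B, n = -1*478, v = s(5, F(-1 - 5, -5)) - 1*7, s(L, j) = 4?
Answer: 475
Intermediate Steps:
v = -3 (v = 4 - 1*7 = 4 - 7 = -3)
n = -478
J(B) = 3 + B (J(B) = -1*(-3) + B = 3 + B)
-J(n) = -(3 - 478) = -1*(-475) = 475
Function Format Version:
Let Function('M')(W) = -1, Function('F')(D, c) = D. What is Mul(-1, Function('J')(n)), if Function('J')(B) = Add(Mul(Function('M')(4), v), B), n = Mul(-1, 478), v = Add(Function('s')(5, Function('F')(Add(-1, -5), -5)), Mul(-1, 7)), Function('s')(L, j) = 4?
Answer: 475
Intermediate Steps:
v = -3 (v = Add(4, Mul(-1, 7)) = Add(4, -7) = -3)
n = -478
Function('J')(B) = Add(3, B) (Function('J')(B) = Add(Mul(-1, -3), B) = Add(3, B))
Mul(-1, Function('J')(n)) = Mul(-1, Add(3, -478)) = Mul(-1, -475) = 475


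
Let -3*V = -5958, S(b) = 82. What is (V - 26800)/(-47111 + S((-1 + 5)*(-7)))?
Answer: 24814/47029 ≈ 0.52763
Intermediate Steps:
V = 1986 (V = -⅓*(-5958) = 1986)
(V - 26800)/(-47111 + S((-1 + 5)*(-7))) = (1986 - 26800)/(-47111 + 82) = -24814/(-47029) = -24814*(-1/47029) = 24814/47029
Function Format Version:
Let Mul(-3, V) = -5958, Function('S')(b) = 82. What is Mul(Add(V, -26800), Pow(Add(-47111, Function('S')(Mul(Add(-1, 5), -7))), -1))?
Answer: Rational(24814, 47029) ≈ 0.52763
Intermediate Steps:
V = 1986 (V = Mul(Rational(-1, 3), -5958) = 1986)
Mul(Add(V, -26800), Pow(Add(-47111, Function('S')(Mul(Add(-1, 5), -7))), -1)) = Mul(Add(1986, -26800), Pow(Add(-47111, 82), -1)) = Mul(-24814, Pow(-47029, -1)) = Mul(-24814, Rational(-1, 47029)) = Rational(24814, 47029)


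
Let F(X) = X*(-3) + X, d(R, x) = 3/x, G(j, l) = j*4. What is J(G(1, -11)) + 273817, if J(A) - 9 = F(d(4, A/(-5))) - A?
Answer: 547659/2 ≈ 2.7383e+5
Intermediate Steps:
G(j, l) = 4*j
F(X) = -2*X (F(X) = -3*X + X = -2*X)
J(A) = 9 - A + 30/A (J(A) = 9 + (-6/(A/(-5)) - A) = 9 + (-6/(A*(-1/5)) - A) = 9 + (-6/((-A/5)) - A) = 9 + (-6*(-5/A) - A) = 9 + (-(-30)/A - A) = 9 + (30/A - A) = 9 + (-A + 30/A) = 9 - A + 30/A)
J(G(1, -11)) + 273817 = (9 - 4 + 30/((4*1))) + 273817 = (9 - 1*4 + 30/4) + 273817 = (9 - 4 + 30*(1/4)) + 273817 = (9 - 4 + 15/2) + 273817 = 25/2 + 273817 = 547659/2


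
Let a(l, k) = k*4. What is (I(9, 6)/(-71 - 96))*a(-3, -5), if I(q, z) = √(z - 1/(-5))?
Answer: 4*√155/167 ≈ 0.29820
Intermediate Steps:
a(l, k) = 4*k
I(q, z) = √(⅕ + z) (I(q, z) = √(z - 1*(-⅕)) = √(z + ⅕) = √(⅕ + z))
(I(9, 6)/(-71 - 96))*a(-3, -5) = ((√(5 + 25*6)/5)/(-71 - 96))*(4*(-5)) = ((√(5 + 150)/5)/(-167))*(-20) = -√155/835*(-20) = 4*√155/167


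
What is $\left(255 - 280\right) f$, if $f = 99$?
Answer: $-2475$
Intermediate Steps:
$\left(255 - 280\right) f = \left(255 - 280\right) 99 = \left(-25\right) 99 = -2475$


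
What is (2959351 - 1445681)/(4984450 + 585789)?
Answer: 40910/150547 ≈ 0.27174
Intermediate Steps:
(2959351 - 1445681)/(4984450 + 585789) = 1513670/5570239 = 1513670*(1/5570239) = 40910/150547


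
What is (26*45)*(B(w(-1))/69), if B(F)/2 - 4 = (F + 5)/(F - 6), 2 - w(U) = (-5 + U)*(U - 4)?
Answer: 62010/391 ≈ 158.59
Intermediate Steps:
w(U) = 2 - (-5 + U)*(-4 + U) (w(U) = 2 - (-5 + U)*(U - 4) = 2 - (-5 + U)*(-4 + U))
B(F) = 8 + 2*(5 + F)/(-6 + F) (B(F) = 8 + 2*((F + 5)/(F - 6)) = 8 + 2*((5 + F)/(-6 + F)) = 8 + 2*(5 + F)/(-6 + F))
(26*45)*(B(w(-1))/69) = (26*45)*((2*(-19 + 5*(-18 - 1*(-1)² + 9*(-1)))/(-6 + (-18 - 1*(-1)² + 9*(-1))))/69) = 1170*((2*(-19 + 5*(-18 - 1*1 - 9))/(-6 + (-18 - 1*1 - 9)))*(1/69)) = 1170*((2*(-19 + 5*(-18 - 1 - 9))/(-6 + (-18 - 1 - 9)))*(1/69)) = 1170*((2*(-19 + 5*(-28))/(-6 - 28))*(1/69)) = 1170*((2*(-19 - 140)/(-34))*(1/69)) = 1170*((2*(-1/34)*(-159))*(1/69)) = 1170*((159/17)*(1/69)) = 1170*(53/391) = 62010/391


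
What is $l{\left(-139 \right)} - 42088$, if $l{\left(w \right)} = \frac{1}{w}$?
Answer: $- \frac{5850233}{139} \approx -42088.0$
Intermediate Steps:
$l{\left(-139 \right)} - 42088 = \frac{1}{-139} - 42088 = - \frac{1}{139} - 42088 = - \frac{5850233}{139}$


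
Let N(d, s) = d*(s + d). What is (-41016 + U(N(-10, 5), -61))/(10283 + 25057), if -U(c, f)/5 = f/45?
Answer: -369083/318060 ≈ -1.1604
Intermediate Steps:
N(d, s) = d*(d + s)
U(c, f) = -f/9 (U(c, f) = -5*f/45 = -f/9)
(-41016 + U(N(-10, 5), -61))/(10283 + 25057) = (-41016 - ⅑*(-61))/(10283 + 25057) = (-41016 + 61/9)/35340 = -369083/9*1/35340 = -369083/318060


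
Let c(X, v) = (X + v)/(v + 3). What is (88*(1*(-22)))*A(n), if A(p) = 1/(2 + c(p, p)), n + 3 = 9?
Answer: -2904/5 ≈ -580.80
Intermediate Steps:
n = 6 (n = -3 + 9 = 6)
c(X, v) = (X + v)/(3 + v)
A(p) = 1/(2 + 2*p/(3 + p)) (A(p) = 1/(2 + (p + p)/(3 + p)) = 1/(2 + (2*p)/(3 + p)) = 1/(2 + 2*p/(3 + p)))
(88*(1*(-22)))*A(n) = (88*(1*(-22)))*((3 + 6)/(2*(3 + 2*6))) = (88*(-22))*((½)*9/(3 + 12)) = -968*9/15 = -1936*3/10 = -2904/5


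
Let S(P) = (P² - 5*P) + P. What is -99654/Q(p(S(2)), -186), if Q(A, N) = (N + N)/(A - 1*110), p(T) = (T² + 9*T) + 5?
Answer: -2076125/62 ≈ -33486.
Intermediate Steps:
S(P) = P² - 4*P
p(T) = 5 + T² + 9*T
Q(A, N) = 2*N/(-110 + A) (Q(A, N) = (2*N)/(A - 110) = (2*N)/(-110 + A) = 2*N/(-110 + A))
-99654/Q(p(S(2)), -186) = -(2341869/62 - 33218*(-4 + 2)²/31) = -99654/(2*(-186)/(-110 + (5 + (2*(-2))² + 9*(2*(-2))))) = -99654/(2*(-186)/(-110 + (5 + (-4)² + 9*(-4)))) = -99654/(2*(-186)/(-110 + (5 + 16 - 36))) = -99654/(2*(-186)/(-110 - 15)) = -99654/(2*(-186)/(-125)) = -99654/(2*(-186)*(-1/125)) = -99654/372/125 = -99654*125/372 = -2076125/62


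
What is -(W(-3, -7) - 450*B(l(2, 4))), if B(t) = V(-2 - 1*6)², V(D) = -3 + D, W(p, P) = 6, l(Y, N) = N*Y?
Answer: 54444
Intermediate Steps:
B(t) = 121 (B(t) = (-3 + (-2 - 1*6))² = (-3 + (-2 - 6))² = (-3 - 8)² = (-11)² = 121)
-(W(-3, -7) - 450*B(l(2, 4))) = -(6 - 450*121) = -(6 - 54450) = -1*(-54444) = 54444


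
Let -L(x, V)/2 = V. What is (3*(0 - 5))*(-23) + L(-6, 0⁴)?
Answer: 345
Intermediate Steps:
L(x, V) = -2*V
(3*(0 - 5))*(-23) + L(-6, 0⁴) = (3*(0 - 5))*(-23) - 2*0⁴ = (3*(-5))*(-23) - 2*0 = -15*(-23) + 0 = 345 + 0 = 345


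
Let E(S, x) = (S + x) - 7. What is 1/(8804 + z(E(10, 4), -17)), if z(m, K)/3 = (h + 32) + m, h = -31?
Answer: 1/8828 ≈ 0.00011328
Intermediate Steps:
E(S, x) = -7 + S + x
z(m, K) = 3 + 3*m (z(m, K) = 3*((-31 + 32) + m) = 3*(1 + m) = 3 + 3*m)
1/(8804 + z(E(10, 4), -17)) = 1/(8804 + (3 + 3*(-7 + 10 + 4))) = 1/(8804 + (3 + 3*7)) = 1/(8804 + (3 + 21)) = 1/(8804 + 24) = 1/8828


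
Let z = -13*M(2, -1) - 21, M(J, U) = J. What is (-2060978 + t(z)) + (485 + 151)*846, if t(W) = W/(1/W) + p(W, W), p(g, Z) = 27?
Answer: -1520686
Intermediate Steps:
z = -47 (z = -13*2 - 21 = -26 - 21 = -47)
t(W) = 27 + W**2 (t(W) = W/(1/W) + 27 = W*W + 27 = W**2 + 27 = 27 + W**2)
(-2060978 + t(z)) + (485 + 151)*846 = (-2060978 + (27 + (-47)**2)) + (485 + 151)*846 = (-2060978 + (27 + 2209)) + 636*846 = (-2060978 + 2236) + 538056 = -2058742 + 538056 = -1520686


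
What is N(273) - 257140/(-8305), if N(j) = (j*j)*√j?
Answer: 51428/1661 + 74529*√273 ≈ 1.2315e+6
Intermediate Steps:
N(j) = j^(5/2) (N(j) = j²*√j = j^(5/2))
N(273) - 257140/(-8305) = 273^(5/2) - 257140/(-8305) = 74529*√273 - 257140*(-1/8305) = 74529*√273 + 51428/1661 = 51428/1661 + 74529*√273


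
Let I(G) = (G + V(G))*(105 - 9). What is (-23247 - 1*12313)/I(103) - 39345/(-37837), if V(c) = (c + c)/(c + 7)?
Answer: -932413865/374132256 ≈ -2.4922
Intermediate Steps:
V(c) = 2*c/(7 + c) (V(c) = (2*c)/(7 + c) = 2*c/(7 + c))
I(G) = 96*G + 192*G/(7 + G) (I(G) = (G + 2*G/(7 + G))*(105 - 9) = (G + 2*G/(7 + G))*96 = 96*G + 192*G/(7 + G))
(-23247 - 1*12313)/I(103) - 39345/(-37837) = (-23247 - 1*12313)/((96*103*(9 + 103)/(7 + 103))) - 39345/(-37837) = (-23247 - 12313)/((96*103*112/110)) - 39345*(-1/37837) = -35560/(96*103*(1/110)*112) + 39345/37837 = -35560/553728/55 + 39345/37837 = -35560*55/553728 + 39345/37837 = -34925/9888 + 39345/37837 = -932413865/374132256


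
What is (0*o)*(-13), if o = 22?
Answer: 0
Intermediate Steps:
(0*o)*(-13) = (0*22)*(-13) = 0*(-13) = 0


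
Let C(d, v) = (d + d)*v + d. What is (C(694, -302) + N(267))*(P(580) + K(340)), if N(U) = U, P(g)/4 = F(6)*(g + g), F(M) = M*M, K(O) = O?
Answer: -70000826700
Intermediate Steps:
C(d, v) = d + 2*d*v (C(d, v) = (2*d)*v + d = 2*d*v + d = d + 2*d*v)
F(M) = M²
P(g) = 288*g (P(g) = 4*(6²*(g + g)) = 4*(36*(2*g)) = 4*(72*g) = 288*g)
(C(694, -302) + N(267))*(P(580) + K(340)) = (694*(1 + 2*(-302)) + 267)*(288*580 + 340) = (694*(1 - 604) + 267)*(167040 + 340) = (694*(-603) + 267)*167380 = (-418482 + 267)*167380 = -418215*167380 = -70000826700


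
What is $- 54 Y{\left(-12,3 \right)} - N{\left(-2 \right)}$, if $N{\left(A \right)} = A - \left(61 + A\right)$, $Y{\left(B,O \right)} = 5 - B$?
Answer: $-857$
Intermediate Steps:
$N{\left(A \right)} = -61$
$- 54 Y{\left(-12,3 \right)} - N{\left(-2 \right)} = - 54 \left(5 - -12\right) - -61 = - 54 \left(5 + 12\right) + 61 = \left(-54\right) 17 + 61 = -918 + 61 = -857$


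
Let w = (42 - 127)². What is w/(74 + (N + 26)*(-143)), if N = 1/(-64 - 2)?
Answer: -43350/21851 ≈ -1.9839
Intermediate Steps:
N = -1/66 (N = 1/(-66) = -1/66 ≈ -0.015152)
w = 7225 (w = (-85)² = 7225)
w/(74 + (N + 26)*(-143)) = 7225/(74 + (-1/66 + 26)*(-143)) = 7225/(74 + (1715/66)*(-143)) = 7225/(74 - 22295/6) = 7225/(-21851/6) = 7225*(-6/21851) = -43350/21851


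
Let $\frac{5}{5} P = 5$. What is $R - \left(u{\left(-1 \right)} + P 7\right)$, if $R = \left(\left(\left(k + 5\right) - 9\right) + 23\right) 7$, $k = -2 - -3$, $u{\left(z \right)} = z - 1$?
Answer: $107$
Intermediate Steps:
$P = 5$
$u{\left(z \right)} = -1 + z$
$k = 1$ ($k = -2 + 3 = 1$)
$R = 140$ ($R = \left(\left(\left(1 + 5\right) - 9\right) + 23\right) 7 = \left(\left(6 - 9\right) + 23\right) 7 = \left(-3 + 23\right) 7 = 20 \cdot 7 = 140$)
$R - \left(u{\left(-1 \right)} + P 7\right) = 140 - \left(\left(-1 - 1\right) + 5 \cdot 7\right) = 140 - \left(-2 + 35\right) = 140 - 33 = 107$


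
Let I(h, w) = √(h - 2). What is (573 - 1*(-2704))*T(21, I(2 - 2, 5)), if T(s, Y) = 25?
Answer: 81925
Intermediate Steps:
I(h, w) = √(-2 + h)
(573 - 1*(-2704))*T(21, I(2 - 2, 5)) = (573 - 1*(-2704))*25 = (573 + 2704)*25 = 3277*25 = 81925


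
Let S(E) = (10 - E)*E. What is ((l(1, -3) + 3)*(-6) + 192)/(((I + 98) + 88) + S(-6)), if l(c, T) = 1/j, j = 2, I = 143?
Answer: 171/233 ≈ 0.73391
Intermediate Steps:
S(E) = E*(10 - E)
l(c, T) = ½ (l(c, T) = 1/2 = ½)
((l(1, -3) + 3)*(-6) + 192)/(((I + 98) + 88) + S(-6)) = ((½ + 3)*(-6) + 192)/(((143 + 98) + 88) - 6*(10 - 1*(-6))) = ((7/2)*(-6) + 192)/((241 + 88) - 6*(10 + 6)) = (-21 + 192)/(329 - 6*16) = 171/(329 - 96) = 171/233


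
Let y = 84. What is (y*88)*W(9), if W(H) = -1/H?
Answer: -2464/3 ≈ -821.33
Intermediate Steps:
(y*88)*W(9) = (84*88)*(-1/9) = 7392*(-1*⅑) = 7392*(-⅑) = -2464/3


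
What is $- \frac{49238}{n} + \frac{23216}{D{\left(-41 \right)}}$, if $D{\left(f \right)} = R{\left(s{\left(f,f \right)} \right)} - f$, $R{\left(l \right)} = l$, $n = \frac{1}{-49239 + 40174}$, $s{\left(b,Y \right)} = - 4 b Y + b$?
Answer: $\frac{750301686266}{1681} \approx 4.4634 \cdot 10^{8}$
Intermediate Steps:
$s{\left(b,Y \right)} = b - 4 Y b$ ($s{\left(b,Y \right)} = - 4 Y b + b = b - 4 Y b$)
$n = - \frac{1}{9065}$ ($n = \frac{1}{-9065} = - \frac{1}{9065} \approx -0.00011031$)
$D{\left(f \right)} = - f + f \left(1 - 4 f\right)$ ($D{\left(f \right)} = f \left(1 - 4 f\right) - f = - f + f \left(1 - 4 f\right)$)
$- \frac{49238}{n} + \frac{23216}{D{\left(-41 \right)}} = - \frac{49238}{- \frac{1}{9065}} + \frac{23216}{\left(-4\right) \left(-41\right)^{2}} = \left(-49238\right) \left(-9065\right) + \frac{23216}{\left(-4\right) 1681} = 446342470 + \frac{23216}{-6724} = 446342470 + 23216 \left(- \frac{1}{6724}\right) = 446342470 - \frac{5804}{1681} = \frac{750301686266}{1681}$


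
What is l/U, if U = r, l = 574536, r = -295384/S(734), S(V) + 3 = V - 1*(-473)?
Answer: -86467668/36923 ≈ -2341.8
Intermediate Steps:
S(V) = 470 + V (S(V) = -3 + (V - 1*(-473)) = -3 + (V + 473) = -3 + (473 + V) = 470 + V)
r = -73846/301 (r = -295384/(470 + 734) = -295384/1204 = -295384*1/1204 = -73846/301 ≈ -245.34)
U = -73846/301 ≈ -245.34
l/U = 574536/(-73846/301) = 574536*(-301/73846) = -86467668/36923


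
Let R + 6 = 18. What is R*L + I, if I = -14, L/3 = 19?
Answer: 670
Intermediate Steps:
L = 57 (L = 3*19 = 57)
R = 12 (R = -6 + 18 = 12)
R*L + I = 12*57 - 14 = 684 - 14 = 670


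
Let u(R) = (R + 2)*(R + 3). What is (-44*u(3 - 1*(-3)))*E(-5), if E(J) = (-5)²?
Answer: -79200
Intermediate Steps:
E(J) = 25
u(R) = (2 + R)*(3 + R)
(-44*u(3 - 1*(-3)))*E(-5) = -44*(6 + (3 - 1*(-3))² + 5*(3 - 1*(-3)))*25 = -44*(6 + (3 + 3)² + 5*(3 + 3))*25 = -44*(6 + 6² + 5*6)*25 = -44*(6 + 36 + 30)*25 = -44*72*25 = -3168*25 = -79200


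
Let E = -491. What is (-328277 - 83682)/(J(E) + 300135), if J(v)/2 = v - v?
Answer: -411959/300135 ≈ -1.3726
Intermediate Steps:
J(v) = 0 (J(v) = 2*(v - v) = 2*0 = 0)
(-328277 - 83682)/(J(E) + 300135) = (-328277 - 83682)/(0 + 300135) = -411959/300135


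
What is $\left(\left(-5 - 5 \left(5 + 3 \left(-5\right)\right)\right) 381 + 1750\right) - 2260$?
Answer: $16635$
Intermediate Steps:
$\left(\left(-5 - 5 \left(5 + 3 \left(-5\right)\right)\right) 381 + 1750\right) - 2260 = \left(\left(-5 - 5 \left(5 - 15\right)\right) 381 + 1750\right) - 2260 = \left(\left(-5 - -50\right) 381 + 1750\right) - 2260 = \left(\left(-5 + 50\right) 381 + 1750\right) - 2260 = \left(45 \cdot 381 + 1750\right) - 2260 = \left(17145 + 1750\right) - 2260 = 18895 - 2260 = 16635$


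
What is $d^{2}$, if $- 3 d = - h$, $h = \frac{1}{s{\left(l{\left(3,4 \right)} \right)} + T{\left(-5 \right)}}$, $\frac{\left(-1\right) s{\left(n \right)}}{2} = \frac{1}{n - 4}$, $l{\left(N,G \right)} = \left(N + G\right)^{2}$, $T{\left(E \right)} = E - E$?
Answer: $\frac{225}{4} \approx 56.25$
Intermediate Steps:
$T{\left(E \right)} = 0$
$l{\left(N,G \right)} = \left(G + N\right)^{2}$
$s{\left(n \right)} = - \frac{2}{-4 + n}$ ($s{\left(n \right)} = - \frac{2}{n - 4} = - \frac{2}{-4 + n}$)
$h = - \frac{45}{2}$ ($h = \frac{1}{- \frac{2}{-4 + \left(4 + 3\right)^{2}} + 0} = \frac{1}{- \frac{2}{-4 + 7^{2}} + 0} = \frac{1}{- \frac{2}{-4 + 49} + 0} = \frac{1}{- \frac{2}{45} + 0} = \frac{1}{- \frac{2}{45}} = - \frac{45}{2} \approx -22.5$)
$d = - \frac{15}{2}$ ($d = - \frac{\left(-1\right) \left(- \frac{45}{2}\right)}{3} = \left(- \frac{1}{3}\right) \frac{45}{2} = - \frac{15}{2} \approx -7.5$)
$d^{2} = \left(- \frac{15}{2}\right)^{2} = \frac{225}{4}$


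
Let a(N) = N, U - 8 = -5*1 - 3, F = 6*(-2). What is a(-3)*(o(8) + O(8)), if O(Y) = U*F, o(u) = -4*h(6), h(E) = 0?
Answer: 0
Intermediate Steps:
F = -12
o(u) = 0 (o(u) = -4*0 = 0)
U = 0 (U = 8 + (-5*1 - 3) = 8 + (-5 - 3) = 8 - 8 = 0)
O(Y) = 0 (O(Y) = 0*(-12) = 0)
a(-3)*(o(8) + O(8)) = -3*(0 + 0) = -3*0 = 0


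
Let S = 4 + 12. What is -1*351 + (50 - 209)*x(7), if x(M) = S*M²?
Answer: -125007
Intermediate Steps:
S = 16
x(M) = 16*M²
-1*351 + (50 - 209)*x(7) = -1*351 + (50 - 209)*(16*7²) = -351 - 2544*49 = -351 - 159*784 = -351 - 124656 = -125007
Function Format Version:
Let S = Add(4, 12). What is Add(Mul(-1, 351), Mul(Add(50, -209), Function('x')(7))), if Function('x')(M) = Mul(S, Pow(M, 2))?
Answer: -125007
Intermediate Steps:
S = 16
Function('x')(M) = Mul(16, Pow(M, 2))
Add(Mul(-1, 351), Mul(Add(50, -209), Function('x')(7))) = Add(Mul(-1, 351), Mul(Add(50, -209), Mul(16, Pow(7, 2)))) = Add(-351, Mul(-159, Mul(16, 49))) = Add(-351, Mul(-159, 784)) = Add(-351, -124656) = -125007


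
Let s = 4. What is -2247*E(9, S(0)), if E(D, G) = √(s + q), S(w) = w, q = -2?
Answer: -2247*√2 ≈ -3177.7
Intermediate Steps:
E(D, G) = √2 (E(D, G) = √(4 - 2) = √2)
-2247*E(9, S(0)) = -2247*√2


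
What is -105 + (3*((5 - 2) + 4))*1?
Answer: -84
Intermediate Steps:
-105 + (3*((5 - 2) + 4))*1 = -105 + (3*(3 + 4))*1 = -105 + (3*7)*1 = -105 + 21*1 = -105 + 21 = -84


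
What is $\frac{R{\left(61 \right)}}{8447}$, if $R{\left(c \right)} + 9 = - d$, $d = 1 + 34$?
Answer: $- \frac{44}{8447} \approx -0.0052089$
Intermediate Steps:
$d = 35$
$R{\left(c \right)} = -44$ ($R{\left(c \right)} = -9 - 35 = -44$)
$\frac{R{\left(61 \right)}}{8447} = - \frac{44}{8447}$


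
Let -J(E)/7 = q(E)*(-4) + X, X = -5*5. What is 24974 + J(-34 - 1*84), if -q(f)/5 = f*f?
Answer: -1924211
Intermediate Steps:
X = -25
q(f) = -5*f**2 (q(f) = -5*f*f = -5*f**2)
J(E) = 175 - 140*E**2 (J(E) = -7*(-5*E**2*(-4) - 25) = -7*(20*E**2 - 25) = -7*(-25 + 20*E**2) = 175 - 140*E**2)
24974 + J(-34 - 1*84) = 24974 + (175 - 140*(-34 - 1*84)**2) = 24974 + (175 - 140*(-34 - 84)**2) = 24974 + (175 - 140*(-118)**2) = 24974 + (175 - 140*13924) = 24974 + (175 - 1949360) = 24974 - 1949185 = -1924211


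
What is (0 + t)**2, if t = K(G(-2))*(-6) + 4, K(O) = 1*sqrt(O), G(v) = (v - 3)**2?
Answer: 676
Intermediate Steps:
G(v) = (-3 + v)**2
K(O) = sqrt(O)
t = -26 (t = sqrt((-3 - 2)**2)*(-6) + 4 = sqrt((-5)**2)*(-6) + 4 = sqrt(25)*(-6) + 4 = 5*(-6) + 4 = -30 + 4 = -26)
(0 + t)**2 = (0 - 26)**2 = (-26)**2 = 676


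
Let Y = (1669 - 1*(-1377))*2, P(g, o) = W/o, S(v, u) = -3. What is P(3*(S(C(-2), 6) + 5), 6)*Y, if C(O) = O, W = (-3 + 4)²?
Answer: 3046/3 ≈ 1015.3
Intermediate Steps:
W = 1 (W = 1² = 1)
P(g, o) = 1/o
Y = 6092 (Y = (1669 + 1377)*2 = 3046*2 = 6092)
P(3*(S(C(-2), 6) + 5), 6)*Y = 6092/6 = (⅙)*6092 = 3046/3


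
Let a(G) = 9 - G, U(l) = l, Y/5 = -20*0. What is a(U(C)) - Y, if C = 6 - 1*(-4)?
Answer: -1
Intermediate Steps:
Y = 0 (Y = 5*(-20*0) = 5*0 = 0)
C = 10 (C = 6 + 4 = 10)
a(U(C)) - Y = (9 - 1*10) - 1*0 = (9 - 10) + 0 = -1 + 0 = -1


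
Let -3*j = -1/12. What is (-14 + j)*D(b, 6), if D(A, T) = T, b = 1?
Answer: -503/6 ≈ -83.833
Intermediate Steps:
j = 1/36 (j = -(-1)/(3*12) = -⅓*(-1/12) = 1/36 ≈ 0.027778)
(-14 + j)*D(b, 6) = (-14 + 1/36)*6 = -503/36*6 = -503/6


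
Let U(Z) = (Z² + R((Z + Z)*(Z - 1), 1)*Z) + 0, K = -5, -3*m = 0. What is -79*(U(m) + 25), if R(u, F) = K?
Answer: -1975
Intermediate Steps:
m = 0 (m = -⅓*0 = 0)
R(u, F) = -5
U(Z) = Z² - 5*Z (U(Z) = (Z² - 5*Z) + 0 = Z² - 5*Z)
-79*(U(m) + 25) = -79*(0*(-5 + 0) + 25) = -79*(0*(-5) + 25) = -79*(0 + 25) = -79*25 = -1975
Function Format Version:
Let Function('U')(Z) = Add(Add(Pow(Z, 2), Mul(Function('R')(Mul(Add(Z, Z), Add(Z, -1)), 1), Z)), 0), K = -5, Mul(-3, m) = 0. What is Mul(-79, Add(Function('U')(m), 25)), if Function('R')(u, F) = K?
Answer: -1975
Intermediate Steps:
m = 0 (m = Mul(Rational(-1, 3), 0) = 0)
Function('R')(u, F) = -5
Function('U')(Z) = Add(Pow(Z, 2), Mul(-5, Z)) (Function('U')(Z) = Add(Add(Pow(Z, 2), Mul(-5, Z)), 0) = Add(Pow(Z, 2), Mul(-5, Z)))
Mul(-79, Add(Function('U')(m), 25)) = Mul(-79, Add(Mul(0, Add(-5, 0)), 25)) = Mul(-79, Add(Mul(0, -5), 25)) = Mul(-79, Add(0, 25)) = Mul(-79, 25) = -1975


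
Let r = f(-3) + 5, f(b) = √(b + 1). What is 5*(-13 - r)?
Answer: -90 - 5*I*√2 ≈ -90.0 - 7.0711*I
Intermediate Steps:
f(b) = √(1 + b)
r = 5 + I*√2 (r = √(1 - 3) + 5 = √(-2) + 5 = I*√2 + 5 = 5 + I*√2 ≈ 5.0 + 1.4142*I)
5*(-13 - r) = 5*(-13 - (5 + I*√2)) = 5*(-13 + (-5 - I*√2)) = 5*(-18 - I*√2) = -90 - 5*I*√2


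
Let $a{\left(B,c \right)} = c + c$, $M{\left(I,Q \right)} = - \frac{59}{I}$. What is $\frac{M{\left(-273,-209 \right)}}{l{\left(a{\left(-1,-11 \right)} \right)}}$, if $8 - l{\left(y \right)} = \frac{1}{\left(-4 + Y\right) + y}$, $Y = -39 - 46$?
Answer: $\frac{2183}{80899} \approx 0.026984$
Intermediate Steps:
$Y = -85$ ($Y = -39 - 46 = -85$)
$a{\left(B,c \right)} = 2 c$
$l{\left(y \right)} = 8 - \frac{1}{-89 + y}$ ($l{\left(y \right)} = 8 - \frac{1}{\left(-4 - 85\right) + y} = 8 - \frac{1}{-89 + y}$)
$\frac{M{\left(-273,-209 \right)}}{l{\left(a{\left(-1,-11 \right)} \right)}} = \frac{\left(-59\right) \frac{1}{-273}}{\frac{1}{-89 + 2 \left(-11\right)} \left(-713 + 8 \cdot 2 \left(-11\right)\right)} = \frac{\left(-59\right) \left(- \frac{1}{273}\right)}{\frac{1}{-89 - 22} \left(-713 + 8 \left(-22\right)\right)} = \frac{59}{273 \frac{-713 - 176}{-111}} = \frac{59}{273 \left(\left(- \frac{1}{111}\right) \left(-889\right)\right)} = \frac{59}{273 \cdot \frac{889}{111}} = \frac{59}{273} \cdot \frac{111}{889} = \frac{2183}{80899}$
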